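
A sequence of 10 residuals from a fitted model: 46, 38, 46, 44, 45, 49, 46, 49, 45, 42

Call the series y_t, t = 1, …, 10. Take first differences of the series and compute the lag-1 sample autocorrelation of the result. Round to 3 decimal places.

First differences Δy: -8, 8, -2, 1, 4, -3, 3, -4, -3
Mean of differences = -0.4444
Numerator Σ(Δy_t−Δȳ)(Δy_{t+1}−Δȳ) = -96.0864
Denominator Σ(Δy_t−Δȳ)² = 190.2222
r_1(Δy) = -96.0864 / 190.2222 = -0.505

-0.505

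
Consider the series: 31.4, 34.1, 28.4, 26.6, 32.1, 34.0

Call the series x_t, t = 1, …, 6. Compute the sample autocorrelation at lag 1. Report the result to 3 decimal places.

0.073

Mean x̄ = (31.4 + 34.1 + 28.4 + 26.6 + 32.1 + 34.0)/6 = 31.1000
Deviations from mean: 0.3000, 3.0000, -2.7000, -4.5000, 1.0000, 2.9000
Numerator Σ_{t=1}^{5}(x_t−x̄)(x_{t+1}−x̄) = 3.3500
Denominator Σ(x_t−x̄)² = 46.0400
r_1 = 3.3500 / 46.0400 = 0.073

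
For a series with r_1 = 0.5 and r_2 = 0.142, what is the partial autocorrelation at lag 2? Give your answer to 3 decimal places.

-0.144

φ_{22} = (r_2 − r_1²) / (1 − r_1²)
r_1² = (0.5)² = 0.25
Numerator = 0.142 − 0.2500 = -0.1080; denominator = 1 − 0.2500 = 0.7500
φ_{22} = -0.1080 / 0.7500 = -0.144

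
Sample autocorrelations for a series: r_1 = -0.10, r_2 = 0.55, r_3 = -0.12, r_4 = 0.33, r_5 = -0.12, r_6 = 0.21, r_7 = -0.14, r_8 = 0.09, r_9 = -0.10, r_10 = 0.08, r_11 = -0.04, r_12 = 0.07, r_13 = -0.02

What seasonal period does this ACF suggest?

2

The largest autocorrelation is r_2 = 0.55, with weaker echoes at lags 4 (0.33) and 6 (0.21); the remaining lags stay at or below 0.09.
The dominant spike at lag 2 indicates a seasonal period of 2.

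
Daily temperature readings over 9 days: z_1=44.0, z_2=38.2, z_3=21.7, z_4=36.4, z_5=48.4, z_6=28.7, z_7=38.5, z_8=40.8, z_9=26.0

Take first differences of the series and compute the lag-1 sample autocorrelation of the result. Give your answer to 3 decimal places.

-0.308

First differences Δz: -5.8, -16.5, 14.7, 12.0, -19.7, 9.8, 2.3, -14.8
Mean of differences = -2.2500
Numerator Σ(Δz_t−Δz̄)(Δz_{t+1}−Δz̄) = -410.6225
Denominator Σ(Δz_t−Δz̄)² = 1333.9400
r_1(Δz) = -410.6225 / 1333.9400 = -0.308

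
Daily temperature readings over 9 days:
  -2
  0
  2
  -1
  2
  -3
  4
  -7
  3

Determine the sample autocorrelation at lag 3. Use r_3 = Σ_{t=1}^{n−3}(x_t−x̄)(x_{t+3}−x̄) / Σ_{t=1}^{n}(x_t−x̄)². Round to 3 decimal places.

-0.331

Mean x̄ = (-2 + 0 + 2 − 1 + 2 − 3 + 4 − 7 + 3)/9 = -0.2222
Σ(x_t−x̄)(x_{t+3}−x̄) = (1.3827) + (0.4938) + (-6.1728) + (-3.2840) + (-15.0617) + (-8.9506) = -31.5926
Denominator Σ(x_t−x̄)² = 95.5556
r_3 = -31.5926 / 95.5556 = -0.331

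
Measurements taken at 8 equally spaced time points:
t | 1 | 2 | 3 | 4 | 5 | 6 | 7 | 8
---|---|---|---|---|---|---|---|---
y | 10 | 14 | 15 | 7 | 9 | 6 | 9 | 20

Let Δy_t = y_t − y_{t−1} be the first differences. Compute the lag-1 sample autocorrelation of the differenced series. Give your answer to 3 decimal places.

0.015

First differences Δy: 4, 1, -8, 2, -3, 3, 11
Mean of differences = 1.4286
Numerator Σ(Δy_t−Δȳ)(Δy_{t+1}−Δȳ) = 3.1020
Denominator Σ(Δy_t−Δȳ)² = 209.7143
r_1(Δy) = 3.1020 / 209.7143 = 0.015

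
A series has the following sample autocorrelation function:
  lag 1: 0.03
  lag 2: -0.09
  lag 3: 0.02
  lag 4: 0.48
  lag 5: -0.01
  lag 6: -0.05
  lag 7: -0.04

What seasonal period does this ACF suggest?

4

The largest autocorrelation is r_4 = 0.48; the remaining lags stay at or below 0.03.
The dominant spike at lag 4 indicates a seasonal period of 4.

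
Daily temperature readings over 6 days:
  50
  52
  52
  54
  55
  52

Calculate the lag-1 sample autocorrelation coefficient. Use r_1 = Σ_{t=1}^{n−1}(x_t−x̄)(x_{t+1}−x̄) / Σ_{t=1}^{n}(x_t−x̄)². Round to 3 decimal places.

Mean x̄ = (50 + 52 + 52 + 54 + 55 + 52)/6 = 52.5000
Numerator Σ_{t=1}^{5}(x_t−x̄)(x_{t+1}−x̄) = 3.2500
Denominator Σ(x_t−x̄)² = 15.5000
r_1 = 3.2500 / 15.5000 = 0.210

0.210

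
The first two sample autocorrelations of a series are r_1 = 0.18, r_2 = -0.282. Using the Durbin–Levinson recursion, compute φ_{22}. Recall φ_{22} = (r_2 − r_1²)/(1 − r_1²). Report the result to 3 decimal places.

-0.325

φ_{22} = (r_2 − r_1²) / (1 − r_1²)
r_1² = (0.18)² = 0.0324
Numerator = -0.282 − 0.0324 = -0.3144; denominator = 1 − 0.0324 = 0.9676
φ_{22} = -0.3144 / 0.9676 = -0.325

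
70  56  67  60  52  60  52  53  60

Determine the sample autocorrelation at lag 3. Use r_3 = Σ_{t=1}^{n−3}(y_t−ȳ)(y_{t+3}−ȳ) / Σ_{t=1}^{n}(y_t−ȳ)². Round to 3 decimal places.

0.228

Mean ȳ = (70 + 56 + 67 + 60 + 52 + 60 + 52 + 53 + 60)/9 = 58.8889
Σ(y_t−ȳ)(y_{t+3}−ȳ) = (12.3457) + (19.9012) + (9.0123) + (-7.6543) + (40.5679) + (1.2346) = 75.4074
Denominator Σ(y_t−ȳ)² = 330.8889
r_3 = 75.4074 / 330.8889 = 0.228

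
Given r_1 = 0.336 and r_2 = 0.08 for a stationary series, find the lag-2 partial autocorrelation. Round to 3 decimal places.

φ_{22} = (r_2 − r_1²) / (1 − r_1²)
r_1² = (0.336)² = 0.112896
Numerator = 0.08 − 0.1129 = -0.0329; denominator = 1 − 0.1129 = 0.8871
φ_{22} = -0.0329 / 0.8871 = -0.037

-0.037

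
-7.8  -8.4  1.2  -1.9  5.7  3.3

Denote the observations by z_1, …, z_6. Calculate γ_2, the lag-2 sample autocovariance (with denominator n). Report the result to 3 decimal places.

0.464

Mean z̄ = (-7.8 − 8.4 + 1.2 − 1.9 + 5.7 + 3.3)/6 = -1.3167
Σ_{t=1}^{4}(z_t−z̄)(z_{t+2}−z̄) = 2.7811
γ_2 = 2.7811 / 6 = 0.464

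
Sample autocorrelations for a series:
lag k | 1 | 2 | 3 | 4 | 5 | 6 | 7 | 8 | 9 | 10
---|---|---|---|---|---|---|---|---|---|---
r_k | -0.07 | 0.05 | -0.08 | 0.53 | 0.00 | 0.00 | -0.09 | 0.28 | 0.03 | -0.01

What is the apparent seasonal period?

4

The largest autocorrelation is r_4 = 0.53, with a weaker echo at lag 8 (0.28); the remaining lags stay at or below 0.05.
The dominant spike at lag 4 indicates a seasonal period of 4.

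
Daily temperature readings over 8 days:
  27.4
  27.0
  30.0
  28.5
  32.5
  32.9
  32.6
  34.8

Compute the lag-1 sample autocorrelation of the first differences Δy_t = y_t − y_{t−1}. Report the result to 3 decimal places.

First differences Δy: -0.4, 3.0, -1.5, 4.0, 0.4, -0.3, 2.2
Mean of differences = 1.0571
Numerator Σ(Δy_t−Δȳ)(Δy_{t+1}−Δȳ) = -17.9176
Denominator Σ(Δy_t−Δȳ)² = 24.6771
r_1(Δy) = -17.9176 / 24.6771 = -0.726

-0.726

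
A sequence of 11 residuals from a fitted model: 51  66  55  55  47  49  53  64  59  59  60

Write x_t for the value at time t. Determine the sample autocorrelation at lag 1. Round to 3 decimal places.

0.150

Mean x̄ = (51 + 66 + 55 + 55 + 47 + 49 + 53 + 64 + 59 + 59 + 60)/11 = 56.1818
Numerator Σ_{t=1}^{10}(x_t−x̄)(x_{t+1}−x̄) = 54.4215
Denominator Σ(x_t−x̄)² = 363.6364
r_1 = 54.4215 / 363.6364 = 0.150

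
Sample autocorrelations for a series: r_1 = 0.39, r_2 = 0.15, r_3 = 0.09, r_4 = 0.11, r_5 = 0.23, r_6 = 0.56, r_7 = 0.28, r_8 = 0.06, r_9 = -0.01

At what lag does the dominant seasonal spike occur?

6

The largest autocorrelation is r_6 = 0.56; the remaining lags stay at or below 0.39. The elevated value at lag 1 (0.39), dropping to 0.15 at lag 2, reflects decaying short-term dependence rather than seasonality.
The dominant spike at lag 6 indicates a seasonal period of 6.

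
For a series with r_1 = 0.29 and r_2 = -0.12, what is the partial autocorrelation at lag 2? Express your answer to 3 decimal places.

-0.223

φ_{22} = (r_2 − r_1²) / (1 − r_1²)
r_1² = (0.29)² = 0.0841
Numerator = -0.12 − 0.0841 = -0.2041; denominator = 1 − 0.0841 = 0.9159
φ_{22} = -0.2041 / 0.9159 = -0.223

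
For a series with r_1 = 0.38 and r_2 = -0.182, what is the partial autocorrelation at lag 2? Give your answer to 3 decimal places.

φ_{22} = (r_2 − r_1²) / (1 − r_1²)
r_1² = (0.38)² = 0.1444
Numerator = -0.182 − 0.1444 = -0.3264; denominator = 1 − 0.1444 = 0.8556
φ_{22} = -0.3264 / 0.8556 = -0.381

-0.381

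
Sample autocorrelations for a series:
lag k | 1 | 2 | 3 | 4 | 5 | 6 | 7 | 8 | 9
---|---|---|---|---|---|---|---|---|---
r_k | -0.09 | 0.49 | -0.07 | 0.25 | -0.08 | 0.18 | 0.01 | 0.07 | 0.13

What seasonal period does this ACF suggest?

The largest autocorrelation is r_2 = 0.49, with weaker echoes at lags 4 (0.25) and 6 (0.18); the remaining lags stay at or below 0.13.
The dominant spike at lag 2 indicates a seasonal period of 2.

2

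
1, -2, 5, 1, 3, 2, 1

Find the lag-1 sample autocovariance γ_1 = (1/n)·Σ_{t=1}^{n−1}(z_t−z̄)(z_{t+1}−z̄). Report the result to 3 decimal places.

Mean z̄ = (1 − 2 + 5 + 1 + 3 + 2 + 1)/7 = 1.5714
Deviations: -0.5714, -3.5714, 3.4286, -0.5714, 1.4286, 0.4286, -0.5714
Σ_{t=1}^{6}(z_t−z̄)(z_{t+1}−z̄) = -12.6122
γ_1 = -12.6122 / 7 = -1.802

-1.802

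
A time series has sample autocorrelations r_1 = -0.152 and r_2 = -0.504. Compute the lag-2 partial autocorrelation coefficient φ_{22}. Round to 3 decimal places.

-0.540

φ_{22} = (r_2 − r_1²) / (1 − r_1²)
r_1² = (-0.152)² = 0.023104
Numerator = -0.504 − 0.0231 = -0.5271; denominator = 1 − 0.0231 = 0.9769
φ_{22} = -0.5271 / 0.9769 = -0.540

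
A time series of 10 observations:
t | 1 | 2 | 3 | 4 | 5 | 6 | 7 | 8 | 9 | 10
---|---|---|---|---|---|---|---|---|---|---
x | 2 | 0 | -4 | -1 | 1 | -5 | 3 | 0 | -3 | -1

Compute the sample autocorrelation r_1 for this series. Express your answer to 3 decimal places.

Mean x̄ = (2 + 0 − 4 − 1 + 1 − 5 + 3 + 0 − 3 − 1)/10 = -0.8000
Numerator Σ_{t=1}^{9}(x_t−x̄)(x_{t+1}−x̄) = -21.8400
Denominator Σ(x_t−x̄)² = 59.6000
r_1 = -21.8400 / 59.6000 = -0.366

-0.366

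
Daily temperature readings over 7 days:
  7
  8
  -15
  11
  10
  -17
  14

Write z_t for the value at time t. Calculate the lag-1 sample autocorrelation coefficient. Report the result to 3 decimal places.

Mean z̄ = (7 + 8 − 15 + 11 + 10 − 17 + 14)/7 = 2.5714
Deviations from mean: 4.4286, 5.4286, -17.5714, 8.4286, 7.4286, -19.5714, 11.4286
Numerator Σ_{t=1}^{6}(z_t−z̄)(z_{t+1}−z̄) = -525.8980
Denominator Σ(z_t−z̄)² = 997.7143
r_1 = -525.8980 / 997.7143 = -0.527

-0.527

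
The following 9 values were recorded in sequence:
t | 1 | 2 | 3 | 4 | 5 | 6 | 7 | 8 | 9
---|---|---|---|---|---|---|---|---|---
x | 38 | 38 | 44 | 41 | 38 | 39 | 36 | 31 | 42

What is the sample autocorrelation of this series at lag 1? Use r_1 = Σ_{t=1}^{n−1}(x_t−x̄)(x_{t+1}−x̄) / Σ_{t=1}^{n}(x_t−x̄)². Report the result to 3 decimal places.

Mean x̄ = (38 + 38 + 44 + 41 + 38 + 39 + 36 + 31 + 42)/9 = 38.5556
Numerator Σ_{t=1}^{8}(x_t−x̄)(x_{t+1}−x̄) = 1.1358
Denominator Σ(x_t−x̄)² = 112.2222
r_1 = 1.1358 / 112.2222 = 0.010

0.010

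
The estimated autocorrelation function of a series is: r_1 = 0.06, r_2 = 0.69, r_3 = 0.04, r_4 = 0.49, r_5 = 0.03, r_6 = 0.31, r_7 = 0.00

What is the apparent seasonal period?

The largest autocorrelation is r_2 = 0.69, with weaker echoes at lags 4 (0.49) and 6 (0.31); the remaining lags stay at or below 0.06.
The dominant spike at lag 2 indicates a seasonal period of 2.

2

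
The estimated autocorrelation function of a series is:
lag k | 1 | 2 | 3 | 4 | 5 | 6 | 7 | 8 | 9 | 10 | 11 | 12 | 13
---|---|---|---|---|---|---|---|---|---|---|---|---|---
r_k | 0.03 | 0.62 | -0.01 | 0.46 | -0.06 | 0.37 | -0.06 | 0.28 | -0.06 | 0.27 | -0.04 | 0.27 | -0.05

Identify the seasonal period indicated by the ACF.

The largest autocorrelation is r_2 = 0.62, with weaker echoes at lags 4 (0.46), 6 (0.37), 8 (0.28), 10 (0.27) and 12 (0.27); the remaining lags stay at or below 0.03.
The dominant spike at lag 2 indicates a seasonal period of 2.

2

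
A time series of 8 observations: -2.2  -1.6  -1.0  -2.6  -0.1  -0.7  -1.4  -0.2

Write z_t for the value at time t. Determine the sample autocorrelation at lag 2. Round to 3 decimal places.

Mean z̄ = (-2.2 − 1.6 − 1.0 − 2.6 − 0.1 − 0.7 − 1.4 − 0.2)/8 = -1.2250
Σ(z_t−z̄)(z_{t+2}−z̄) = (-0.2194) + (0.5156) + (0.2531) + (-0.7219) + (-0.1969) + (0.5381) = 0.1688
Denominator Σ(z_t−z̄)² = 5.6550
r_2 = 0.1688 / 5.6550 = 0.030

0.030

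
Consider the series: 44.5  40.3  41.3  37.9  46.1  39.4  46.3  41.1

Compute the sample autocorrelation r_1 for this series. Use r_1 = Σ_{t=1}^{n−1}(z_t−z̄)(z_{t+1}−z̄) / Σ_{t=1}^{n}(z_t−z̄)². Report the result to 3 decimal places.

-0.616

Mean z̄ = (44.5 + 40.3 + 41.3 + 37.9 + 46.1 + 39.4 + 46.3 + 41.1)/8 = 42.1125
Σ(z_t−z̄)(z_{t+1}−z̄) = (-4.3273) + (1.4727) + (3.4227) + (-16.7973) + (-10.8161) + (-11.3586) + (-4.2398) = -42.6439
Denominator Σ(z_t−z̄)² = 69.2088
r_1 = -42.6439 / 69.2088 = -0.616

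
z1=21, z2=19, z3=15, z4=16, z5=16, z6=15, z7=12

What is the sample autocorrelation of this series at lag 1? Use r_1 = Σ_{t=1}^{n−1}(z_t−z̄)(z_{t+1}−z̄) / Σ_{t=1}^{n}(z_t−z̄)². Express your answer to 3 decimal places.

0.304

Mean z̄ = (21 + 19 + 15 + 16 + 16 + 15 + 12)/7 = 16.2857
Deviations from mean: 4.7143, 2.7143, -1.2857, -0.2857, -0.2857, -1.2857, -4.2857
Numerator Σ_{t=1}^{6}(z_t−z̄)(z_{t+1}−z̄) = 15.6327
Denominator Σ(z_t−z̄)² = 51.4286
r_1 = 15.6327 / 51.4286 = 0.304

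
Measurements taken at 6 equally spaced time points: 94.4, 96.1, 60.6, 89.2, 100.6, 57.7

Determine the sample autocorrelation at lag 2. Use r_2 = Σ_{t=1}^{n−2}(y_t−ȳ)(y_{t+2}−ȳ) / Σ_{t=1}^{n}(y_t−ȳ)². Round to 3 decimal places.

Mean ȳ = (94.4 + 96.1 + 60.6 + 89.2 + 100.6 + 57.7)/6 = 83.1000
Σ(y_t−ȳ)(y_{t+2}−ȳ) = (-254.2500) + (79.3000) + (-393.7500) + (-154.9400) = -723.6400
Denominator Σ(y_t−ȳ)² = 1791.5600
r_2 = -723.6400 / 1791.5600 = -0.404

-0.404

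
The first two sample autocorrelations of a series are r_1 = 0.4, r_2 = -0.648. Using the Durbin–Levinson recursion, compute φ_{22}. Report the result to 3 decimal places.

-0.962

φ_{22} = (r_2 − r_1²) / (1 − r_1²)
r_1² = (0.4)² = 0.16
Numerator = -0.648 − 0.1600 = -0.8080; denominator = 1 − 0.1600 = 0.8400
φ_{22} = -0.8080 / 0.8400 = -0.962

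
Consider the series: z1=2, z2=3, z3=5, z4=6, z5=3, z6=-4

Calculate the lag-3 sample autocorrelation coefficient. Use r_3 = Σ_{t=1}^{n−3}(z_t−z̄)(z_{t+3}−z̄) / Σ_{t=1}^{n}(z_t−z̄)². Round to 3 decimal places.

-0.289

Mean z̄ = (2 + 3 + 5 + 6 + 3 − 4)/6 = 2.5000
Deviations from mean: -0.5000, 0.5000, 2.5000, 3.5000, 0.5000, -6.5000
Σ(z_t−z̄)(z_{t+3}−z̄) = (-1.7500) + (0.2500) + (-16.2500) = -17.7500
Denominator Σ(z_t−z̄)² = 61.5000
r_3 = -17.7500 / 61.5000 = -0.289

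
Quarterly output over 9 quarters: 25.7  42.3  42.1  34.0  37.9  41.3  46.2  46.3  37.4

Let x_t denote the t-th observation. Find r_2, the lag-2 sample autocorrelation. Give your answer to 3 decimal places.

Mean x̄ = (25.7 + 42.3 + 42.1 + 34.0 + 37.9 + 41.3 + 46.2 + 46.3 + 37.4)/9 = 39.2444
Σ(x_t−x̄)(x_{t+2}−x̄) = (-38.6769) + (-16.0247) + (-3.8391) + (-10.7802) + (-9.3514) + (14.5031) + (-12.8291) = -76.9984
Denominator Σ(x_t−x̄)² = 336.0422
r_2 = -76.9984 / 336.0422 = -0.229

-0.229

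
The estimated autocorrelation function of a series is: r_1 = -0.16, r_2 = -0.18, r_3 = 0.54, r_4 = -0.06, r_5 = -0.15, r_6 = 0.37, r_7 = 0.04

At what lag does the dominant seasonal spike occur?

3

The largest autocorrelation is r_3 = 0.54, with a weaker echo at lag 6 (0.37); the remaining lags stay at or below 0.04.
The dominant spike at lag 3 indicates a seasonal period of 3.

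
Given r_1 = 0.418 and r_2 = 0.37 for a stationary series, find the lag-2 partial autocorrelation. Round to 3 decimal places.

0.237

φ_{22} = (r_2 − r_1²) / (1 − r_1²)
r_1² = (0.418)² = 0.174724
Numerator = 0.37 − 0.1747 = 0.1953; denominator = 1 − 0.1747 = 0.8253
φ_{22} = 0.1953 / 0.8253 = 0.237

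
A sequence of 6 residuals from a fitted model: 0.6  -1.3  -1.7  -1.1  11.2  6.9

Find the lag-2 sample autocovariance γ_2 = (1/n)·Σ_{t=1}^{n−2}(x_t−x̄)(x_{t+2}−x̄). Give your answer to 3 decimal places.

-5.208

Mean x̄ = (0.6 − 1.3 − 1.7 − 1.1 + 11.2 + 6.9)/6 = 2.4333
Deviations: -1.8333, -3.7333, -4.1333, -3.5333, 8.7667, 4.4667
Σ_{t=1}^{4}(x_t−x̄)(x_{t+2}−x̄) = -31.2489
γ_2 = -31.2489 / 6 = -5.208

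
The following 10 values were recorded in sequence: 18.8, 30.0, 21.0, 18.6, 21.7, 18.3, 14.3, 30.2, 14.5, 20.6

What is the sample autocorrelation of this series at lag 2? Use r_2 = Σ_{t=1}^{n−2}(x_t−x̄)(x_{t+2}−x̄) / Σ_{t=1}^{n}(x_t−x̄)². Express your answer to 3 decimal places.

Mean x̄ = (18.8 + 30.0 + 21.0 + 18.6 + 21.7 + 18.3 + 14.3 + 30.2 + 14.5 + 20.6)/10 = 20.8000
Numerator Σ_{t=1}^{8}(x_t−x̄)(x_{t+2}−x̄) = -5.2400
Denominator Σ(x_t−x̄)² = 270.9200
r_2 = -5.2400 / 270.9200 = -0.019

-0.019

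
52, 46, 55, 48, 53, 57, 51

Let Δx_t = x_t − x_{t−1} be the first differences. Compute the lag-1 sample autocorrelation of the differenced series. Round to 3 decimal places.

-0.635

First differences Δx: -6, 9, -7, 5, 4, -6
Mean of differences = -0.1667
Numerator Σ(Δx_t−Δx̄)(Δx_{t+1}−Δx̄) = -154.1944
Denominator Σ(Δx_t−Δx̄)² = 242.8333
r_1(Δx) = -154.1944 / 242.8333 = -0.635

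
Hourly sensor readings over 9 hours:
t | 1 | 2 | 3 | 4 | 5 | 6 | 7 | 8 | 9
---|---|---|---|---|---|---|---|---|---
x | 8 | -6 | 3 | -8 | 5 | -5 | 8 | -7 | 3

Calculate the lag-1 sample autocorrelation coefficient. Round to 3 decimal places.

Mean x̄ = (8 − 6 + 3 − 8 + 5 − 5 + 8 − 7 + 3)/9 = 0.1111
Numerator Σ_{t=1}^{8}(x_t−x̄)(x_{t+1}−x̄) = -270.9012
Denominator Σ(x_t−x̄)² = 344.8889
r_1 = -270.9012 / 344.8889 = -0.785

-0.785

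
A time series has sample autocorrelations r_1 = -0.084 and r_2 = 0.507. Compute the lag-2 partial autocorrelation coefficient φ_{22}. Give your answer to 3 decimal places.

0.503

φ_{22} = (r_2 − r_1²) / (1 − r_1²)
r_1² = (-0.084)² = 0.007056
Numerator = 0.507 − 0.0071 = 0.4999; denominator = 1 − 0.0071 = 0.9929
φ_{22} = 0.4999 / 0.9929 = 0.503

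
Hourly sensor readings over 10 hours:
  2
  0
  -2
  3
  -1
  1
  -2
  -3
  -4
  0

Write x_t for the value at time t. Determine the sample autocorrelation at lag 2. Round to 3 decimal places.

0.110

Mean x̄ = (2 + 0 − 2 + 3 − 1 + 1 − 2 − 3 − 4 + 0)/10 = -0.6000
Numerator Σ_{t=1}^{8}(x_t−x̄)(x_{t+2}−x̄) = 4.8800
Denominator Σ(x_t−x̄)² = 44.4000
r_2 = 4.8800 / 44.4000 = 0.110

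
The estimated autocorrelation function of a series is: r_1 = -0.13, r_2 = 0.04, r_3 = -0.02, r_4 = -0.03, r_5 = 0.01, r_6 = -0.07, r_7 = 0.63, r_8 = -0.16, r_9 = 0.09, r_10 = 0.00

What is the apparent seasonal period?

The largest autocorrelation is r_7 = 0.63; the remaining lags stay at or below 0.09.
The dominant spike at lag 7 indicates a seasonal period of 7.

7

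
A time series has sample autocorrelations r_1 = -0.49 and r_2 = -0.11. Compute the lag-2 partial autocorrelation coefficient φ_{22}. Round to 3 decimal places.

φ_{22} = (r_2 − r_1²) / (1 − r_1²)
r_1² = (-0.49)² = 0.2401
Numerator = -0.11 − 0.2401 = -0.3501; denominator = 1 − 0.2401 = 0.7599
φ_{22} = -0.3501 / 0.7599 = -0.461

-0.461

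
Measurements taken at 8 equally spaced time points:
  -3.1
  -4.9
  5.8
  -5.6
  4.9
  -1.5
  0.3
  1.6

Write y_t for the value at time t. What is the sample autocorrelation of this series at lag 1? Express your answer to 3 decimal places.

-0.638

Mean ȳ = (-3.1 − 4.9 + 5.8 − 5.6 + 4.9 − 1.5 + 0.3 + 1.6)/8 = -0.3125
Numerator Σ_{t=1}^{7}(y_t−ȳ)(y_{t+1}−ȳ) = -80.8802
Denominator Σ(y_t−ȳ)² = 126.7488
r_1 = -80.8802 / 126.7488 = -0.638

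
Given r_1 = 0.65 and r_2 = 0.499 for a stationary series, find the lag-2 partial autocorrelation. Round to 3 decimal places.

0.132

φ_{22} = (r_2 − r_1²) / (1 − r_1²)
r_1² = (0.65)² = 0.4225
Numerator = 0.499 − 0.4225 = 0.0765; denominator = 1 − 0.4225 = 0.5775
φ_{22} = 0.0765 / 0.5775 = 0.132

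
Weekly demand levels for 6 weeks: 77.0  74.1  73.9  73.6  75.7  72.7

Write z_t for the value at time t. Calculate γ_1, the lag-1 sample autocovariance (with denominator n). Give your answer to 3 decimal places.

Mean z̄ = (77.0 + 74.1 + 73.9 + 73.6 + 75.7 + 72.7)/6 = 74.5000
Σ_{t=1}^{5}(z_t−z̄)(z_{t+1}−z̄) = -3.4600
γ_1 = -3.4600 / 6 = -0.577

-0.577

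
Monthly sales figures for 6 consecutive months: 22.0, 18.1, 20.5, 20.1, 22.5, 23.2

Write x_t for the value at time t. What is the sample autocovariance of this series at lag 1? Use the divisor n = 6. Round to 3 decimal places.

Mean x̄ = (22.0 + 18.1 + 20.5 + 20.1 + 22.5 + 23.2)/6 = 21.0667
Σ_{t=1}^{5}(x_t−x̄)(x_{t+1}−x̄) = 1.1322
γ_1 = 1.1322 / 6 = 0.189

0.189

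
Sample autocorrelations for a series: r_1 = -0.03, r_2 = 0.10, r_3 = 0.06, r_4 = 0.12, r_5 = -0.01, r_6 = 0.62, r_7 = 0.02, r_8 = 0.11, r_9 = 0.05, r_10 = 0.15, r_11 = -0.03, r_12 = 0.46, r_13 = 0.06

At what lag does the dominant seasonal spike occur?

The largest autocorrelation is r_6 = 0.62, with a weaker echo at lag 12 (0.46); the remaining lags stay at or below 0.15.
The dominant spike at lag 6 indicates a seasonal period of 6.

6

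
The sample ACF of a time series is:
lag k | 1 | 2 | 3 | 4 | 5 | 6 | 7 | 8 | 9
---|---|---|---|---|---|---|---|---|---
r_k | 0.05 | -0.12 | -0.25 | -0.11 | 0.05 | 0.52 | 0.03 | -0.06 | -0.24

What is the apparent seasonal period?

6

The largest autocorrelation is r_6 = 0.52; the remaining lags stay at or below 0.05.
The dominant spike at lag 6 indicates a seasonal period of 6.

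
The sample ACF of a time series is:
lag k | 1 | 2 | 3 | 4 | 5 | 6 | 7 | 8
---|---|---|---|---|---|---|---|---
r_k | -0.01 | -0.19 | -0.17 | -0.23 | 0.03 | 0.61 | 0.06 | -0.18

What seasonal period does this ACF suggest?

6

The largest autocorrelation is r_6 = 0.61; the remaining lags stay at or below 0.06.
The dominant spike at lag 6 indicates a seasonal period of 6.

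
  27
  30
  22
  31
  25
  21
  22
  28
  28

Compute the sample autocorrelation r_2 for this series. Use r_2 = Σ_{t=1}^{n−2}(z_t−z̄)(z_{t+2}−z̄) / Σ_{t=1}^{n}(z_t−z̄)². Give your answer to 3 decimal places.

Mean z̄ = (27 + 30 + 22 + 31 + 25 + 21 + 22 + 28 + 28)/9 = 26.0000
Σ(z_t−z̄)(z_{t+2}−z̄) = (-4.0000) + (20.0000) + (4.0000) + (-25.0000) + (4.0000) + (-10.0000) + (-8.0000) = -19.0000
Denominator Σ(z_t−z̄)² = 108.0000
r_2 = -19.0000 / 108.0000 = -0.176

-0.176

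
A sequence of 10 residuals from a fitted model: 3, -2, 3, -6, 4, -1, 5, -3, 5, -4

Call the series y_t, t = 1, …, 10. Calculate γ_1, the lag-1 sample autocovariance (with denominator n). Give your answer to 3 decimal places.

Mean ȳ = (3 − 2 + 3 − 6 + 4 − 1 + 5 − 3 + 5 − 4)/10 = 0.4000
Σ_{t=1}^{9}(y_t−ȳ)(y_{t+1}−ȳ) = -115.1600
γ_1 = -115.1600 / 10 = -11.516

-11.516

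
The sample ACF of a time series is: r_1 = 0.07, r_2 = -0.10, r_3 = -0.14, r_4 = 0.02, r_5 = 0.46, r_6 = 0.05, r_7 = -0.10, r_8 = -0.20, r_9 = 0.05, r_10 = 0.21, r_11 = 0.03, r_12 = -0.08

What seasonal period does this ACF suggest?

5

The largest autocorrelation is r_5 = 0.46, with a weaker echo at lag 10 (0.21); the remaining lags stay at or below 0.07.
The dominant spike at lag 5 indicates a seasonal period of 5.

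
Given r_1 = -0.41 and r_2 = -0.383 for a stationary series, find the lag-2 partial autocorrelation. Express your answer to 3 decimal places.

-0.662

φ_{22} = (r_2 − r_1²) / (1 − r_1²)
r_1² = (-0.41)² = 0.1681
Numerator = -0.383 − 0.1681 = -0.5511; denominator = 1 − 0.1681 = 0.8319
φ_{22} = -0.5511 / 0.8319 = -0.662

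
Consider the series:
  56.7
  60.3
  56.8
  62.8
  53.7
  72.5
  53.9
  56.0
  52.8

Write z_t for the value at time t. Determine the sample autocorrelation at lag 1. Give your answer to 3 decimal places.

Mean z̄ = (56.7 + 60.3 + 56.8 + 62.8 + 53.7 + 72.5 + 53.9 + 56.0 + 52.8)/9 = 58.3889
Numerator Σ_{t=1}^{8}(z_t−z̄)(z_{t+1}−z̄) = -139.3901
Denominator Σ(z_t−z̄)² = 306.6889
r_1 = -139.3901 / 306.6889 = -0.455

-0.455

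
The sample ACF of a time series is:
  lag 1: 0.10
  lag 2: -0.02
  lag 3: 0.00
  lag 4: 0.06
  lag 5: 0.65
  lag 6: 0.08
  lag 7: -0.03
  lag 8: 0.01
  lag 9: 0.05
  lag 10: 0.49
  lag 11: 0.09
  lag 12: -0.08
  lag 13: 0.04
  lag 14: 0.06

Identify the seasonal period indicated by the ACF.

5

The largest autocorrelation is r_5 = 0.65, with a weaker echo at lag 10 (0.49); the remaining lags stay at or below 0.10.
The dominant spike at lag 5 indicates a seasonal period of 5.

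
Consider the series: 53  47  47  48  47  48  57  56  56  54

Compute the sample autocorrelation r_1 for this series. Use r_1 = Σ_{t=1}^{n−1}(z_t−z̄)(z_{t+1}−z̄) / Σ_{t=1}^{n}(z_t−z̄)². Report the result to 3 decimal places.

0.588

Mean z̄ = (53 + 47 + 47 + 48 + 47 + 48 + 57 + 56 + 56 + 54)/10 = 51.3000
Numerator Σ_{t=1}^{9}(z_t−z̄)(z_{t+1}−z̄) = 96.5100
Denominator Σ(z_t−z̄)² = 164.1000
r_1 = 96.5100 / 164.1000 = 0.588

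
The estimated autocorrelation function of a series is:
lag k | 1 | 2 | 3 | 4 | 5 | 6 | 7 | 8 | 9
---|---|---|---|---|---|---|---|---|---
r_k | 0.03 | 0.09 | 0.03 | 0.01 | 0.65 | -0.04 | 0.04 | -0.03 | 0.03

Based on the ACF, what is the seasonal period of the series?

5

The largest autocorrelation is r_5 = 0.65; the remaining lags stay at or below 0.09.
The dominant spike at lag 5 indicates a seasonal period of 5.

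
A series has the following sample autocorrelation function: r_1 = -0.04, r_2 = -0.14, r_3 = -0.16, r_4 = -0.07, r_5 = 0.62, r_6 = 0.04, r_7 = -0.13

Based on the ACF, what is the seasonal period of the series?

The largest autocorrelation is r_5 = 0.62; the remaining lags stay at or below 0.04.
The dominant spike at lag 5 indicates a seasonal period of 5.

5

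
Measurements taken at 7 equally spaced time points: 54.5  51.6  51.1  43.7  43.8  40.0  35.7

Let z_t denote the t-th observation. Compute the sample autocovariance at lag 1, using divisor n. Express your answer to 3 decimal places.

Mean z̄ = (54.5 + 51.6 + 51.1 + 43.7 + 43.8 + 40.0 + 35.7)/7 = 45.7714
Deviations: 8.7286, 5.8286, 5.3286, -2.0714, -1.9714, -5.7714, -10.0714
Σ_{t=1}^{6}(z_t−z̄)(z_{t+1}−z̄) = 144.4835
γ_1 = 144.4835 / 7 = 20.640

20.640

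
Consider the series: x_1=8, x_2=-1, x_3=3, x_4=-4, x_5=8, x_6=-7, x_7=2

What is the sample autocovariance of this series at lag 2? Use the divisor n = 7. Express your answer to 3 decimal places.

Mean x̄ = (8 − 1 + 3 − 4 + 8 − 7 + 2)/7 = 1.2857
Deviations: 6.7143, -2.2857, 1.7143, -5.2857, 6.7143, -8.2857, 0.7143
Σ_{t=1}^{5}(x_t−x̄)(x_{t+2}−x̄) = 83.6939
γ_2 = 83.6939 / 7 = 11.956

11.956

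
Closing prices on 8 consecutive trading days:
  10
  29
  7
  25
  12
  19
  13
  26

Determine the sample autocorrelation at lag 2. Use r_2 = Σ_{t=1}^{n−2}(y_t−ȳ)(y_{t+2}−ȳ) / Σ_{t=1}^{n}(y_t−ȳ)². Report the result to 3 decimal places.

0.568

Mean ȳ = (10 + 29 + 7 + 25 + 12 + 19 + 13 + 26)/8 = 17.6250
Deviations from mean: -7.6250, 11.3750, -10.6250, 7.3750, -5.6250, 1.3750, -4.6250, 8.3750
Σ(y_t−ȳ)(y_{t+2}−ȳ) = (81.0156) + (83.8906) + (59.7656) + (10.1406) + (26.0156) + (11.5156) = 272.3438
Denominator Σ(y_t−ȳ)² = 479.8750
r_2 = 272.3438 / 479.8750 = 0.568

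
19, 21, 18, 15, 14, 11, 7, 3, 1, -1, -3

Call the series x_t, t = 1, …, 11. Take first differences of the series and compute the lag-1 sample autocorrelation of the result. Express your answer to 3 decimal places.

First differences Δx: 2, -3, -3, -1, -3, -4, -4, -2, -2, -2
Mean of differences = -2.2000
Numerator Σ(Δx_t−Δx̄)(Δx_{t+1}−Δx̄) = -0.2400
Denominator Σ(Δx_t−Δx̄)² = 27.6000
r_1(Δx) = -0.2400 / 27.6000 = -0.009

-0.009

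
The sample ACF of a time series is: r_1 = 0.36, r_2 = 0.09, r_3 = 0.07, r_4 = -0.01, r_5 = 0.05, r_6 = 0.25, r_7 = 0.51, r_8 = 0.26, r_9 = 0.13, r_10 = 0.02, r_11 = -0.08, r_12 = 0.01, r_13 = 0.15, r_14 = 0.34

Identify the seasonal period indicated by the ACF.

7

The largest autocorrelation is r_7 = 0.51; the remaining lags stay at or below 0.36. The elevated value at lag 1 (0.36), dropping to 0.09 at lag 2, reflects decaying short-term dependence rather than seasonality.
The dominant spike at lag 7 indicates a seasonal period of 7.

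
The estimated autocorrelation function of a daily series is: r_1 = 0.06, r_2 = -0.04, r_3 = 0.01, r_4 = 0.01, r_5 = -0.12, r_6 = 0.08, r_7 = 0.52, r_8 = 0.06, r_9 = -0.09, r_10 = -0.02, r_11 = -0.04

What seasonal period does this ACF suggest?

7

The largest autocorrelation is r_7 = 0.52; the remaining lags stay at or below 0.08.
The dominant spike at lag 7 indicates a seasonal period of 7.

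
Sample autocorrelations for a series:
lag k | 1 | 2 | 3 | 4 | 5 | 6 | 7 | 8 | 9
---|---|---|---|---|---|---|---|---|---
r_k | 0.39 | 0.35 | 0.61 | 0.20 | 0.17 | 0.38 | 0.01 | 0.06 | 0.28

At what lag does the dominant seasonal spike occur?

3

The largest autocorrelation is r_3 = 0.61; the remaining lags stay at or below 0.39. The elevated value at lag 1 (0.39), dropping to 0.35 at lag 2, reflects decaying short-term dependence rather than seasonality.
The dominant spike at lag 3 indicates a seasonal period of 3.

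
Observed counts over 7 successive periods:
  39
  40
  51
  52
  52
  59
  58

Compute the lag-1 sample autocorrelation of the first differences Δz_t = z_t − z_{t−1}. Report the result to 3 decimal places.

-0.489

First differences Δz: 1, 11, 1, 0, 7, -1
Mean of differences = 3.1667
Numerator Σ(Δz_t−Δz̄)(Δz_{t+1}−Δz̄) = -55.1944
Denominator Σ(Δz_t−Δz̄)² = 112.8333
r_1(Δz) = -55.1944 / 112.8333 = -0.489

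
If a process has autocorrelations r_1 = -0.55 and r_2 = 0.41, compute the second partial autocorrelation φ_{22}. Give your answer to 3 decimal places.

φ_{22} = (r_2 − r_1²) / (1 − r_1²)
r_1² = (-0.55)² = 0.3025
Numerator = 0.41 − 0.3025 = 0.1075; denominator = 1 − 0.3025 = 0.6975
φ_{22} = 0.1075 / 0.6975 = 0.154

0.154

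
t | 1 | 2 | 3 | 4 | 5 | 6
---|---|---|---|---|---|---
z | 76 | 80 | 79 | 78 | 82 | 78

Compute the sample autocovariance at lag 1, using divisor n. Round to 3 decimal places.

-1.421

Mean z̄ = (76 + 80 + 79 + 78 + 82 + 78)/6 = 78.8333
Σ_{t=1}^{5}(z_t−z̄)(z_{t+1}−z̄) = -8.5278
γ_1 = -8.5278 / 6 = -1.421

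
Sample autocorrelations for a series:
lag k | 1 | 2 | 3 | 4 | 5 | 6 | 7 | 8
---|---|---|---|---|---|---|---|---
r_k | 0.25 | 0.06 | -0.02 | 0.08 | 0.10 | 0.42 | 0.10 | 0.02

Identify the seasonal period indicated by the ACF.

The largest autocorrelation is r_6 = 0.42; the remaining lags stay at or below 0.25. The elevated value at lag 1 (0.25), dropping to 0.06 at lag 2, reflects decaying short-term dependence rather than seasonality.
The dominant spike at lag 6 indicates a seasonal period of 6.

6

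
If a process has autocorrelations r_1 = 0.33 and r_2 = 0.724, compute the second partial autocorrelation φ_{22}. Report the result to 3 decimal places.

0.690

φ_{22} = (r_2 − r_1²) / (1 − r_1²)
r_1² = (0.33)² = 0.1089
Numerator = 0.724 − 0.1089 = 0.6151; denominator = 1 − 0.1089 = 0.8911
φ_{22} = 0.6151 / 0.8911 = 0.690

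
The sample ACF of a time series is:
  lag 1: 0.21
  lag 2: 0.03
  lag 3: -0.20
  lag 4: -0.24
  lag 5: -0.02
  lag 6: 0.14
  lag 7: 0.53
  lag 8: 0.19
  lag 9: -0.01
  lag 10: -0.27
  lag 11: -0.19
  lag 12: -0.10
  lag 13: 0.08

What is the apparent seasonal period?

7

The largest autocorrelation is r_7 = 0.53; the remaining lags stay at or below 0.21. The elevated value at lag 1 (0.21), dropping to 0.03 at lag 2, reflects decaying short-term dependence rather than seasonality.
The dominant spike at lag 7 indicates a seasonal period of 7.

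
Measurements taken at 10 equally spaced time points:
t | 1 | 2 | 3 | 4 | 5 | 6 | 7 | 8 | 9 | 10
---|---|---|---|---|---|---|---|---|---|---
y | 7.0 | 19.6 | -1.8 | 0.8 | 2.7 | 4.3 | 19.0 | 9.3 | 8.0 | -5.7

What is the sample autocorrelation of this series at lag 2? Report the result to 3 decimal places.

-0.172

Mean ȳ = (7.0 + 19.6 − 1.8 + 0.8 + 2.7 + 4.3 + 19.0 + 9.3 + 8.0 − 5.7)/10 = 6.3200
Numerator Σ_{t=1}^{8}(y_t−ȳ)(y_{t+2}−ȳ) = -104.7208
Denominator Σ(y_t−ȳ)² = 607.3760
r_2 = -104.7208 / 607.3760 = -0.172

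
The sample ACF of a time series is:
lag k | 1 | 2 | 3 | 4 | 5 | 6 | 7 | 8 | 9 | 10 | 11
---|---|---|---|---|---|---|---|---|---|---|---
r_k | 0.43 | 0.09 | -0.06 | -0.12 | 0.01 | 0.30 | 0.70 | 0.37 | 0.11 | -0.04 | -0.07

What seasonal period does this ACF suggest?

The largest autocorrelation is r_7 = 0.70; the remaining lags stay at or below 0.43. The elevated value at lag 1 (0.43), dropping to 0.09 at lag 2, reflects decaying short-term dependence rather than seasonality.
The dominant spike at lag 7 indicates a seasonal period of 7.

7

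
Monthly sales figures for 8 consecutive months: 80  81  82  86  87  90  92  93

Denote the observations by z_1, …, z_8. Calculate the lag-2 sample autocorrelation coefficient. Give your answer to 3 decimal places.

0.300

Mean z̄ = (80 + 81 + 82 + 86 + 87 + 90 + 92 + 93)/8 = 86.3750
Deviations from mean: -6.3750, -5.3750, -4.3750, -0.3750, 0.6250, 3.6250, 5.6250, 6.6250
Σ(z_t−z̄)(z_{t+2}−z̄) = (27.8906) + (2.0156) + (-2.7344) + (-1.3594) + (3.5156) + (24.0156) = 53.3438
Denominator Σ(z_t−z̄)² = 177.8750
r_2 = 53.3438 / 177.8750 = 0.300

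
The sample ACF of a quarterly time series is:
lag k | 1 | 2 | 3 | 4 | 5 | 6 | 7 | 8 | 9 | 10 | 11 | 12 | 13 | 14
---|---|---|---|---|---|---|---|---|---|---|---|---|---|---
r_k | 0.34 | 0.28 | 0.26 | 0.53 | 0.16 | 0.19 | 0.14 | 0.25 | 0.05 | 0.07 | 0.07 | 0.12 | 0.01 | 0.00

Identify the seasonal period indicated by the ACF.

4

The largest autocorrelation is r_4 = 0.53; the remaining lags stay at or below 0.34. The elevated value at lag 1 (0.34), dropping to 0.28 at lag 2, reflects decaying short-term dependence rather than seasonality.
The dominant spike at lag 4 indicates a seasonal period of 4.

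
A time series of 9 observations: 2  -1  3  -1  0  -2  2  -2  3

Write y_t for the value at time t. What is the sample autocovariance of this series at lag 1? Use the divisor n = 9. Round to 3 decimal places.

Mean ȳ = (2 − 1 + 3 − 1 + 0 − 2 + 2 − 2 + 3)/9 = 0.4444
Σ_{t=1}^{8}(y_t−ȳ)(y_{t+1}−ȳ) = -21.7531
γ_1 = -21.7531 / 9 = -2.417

-2.417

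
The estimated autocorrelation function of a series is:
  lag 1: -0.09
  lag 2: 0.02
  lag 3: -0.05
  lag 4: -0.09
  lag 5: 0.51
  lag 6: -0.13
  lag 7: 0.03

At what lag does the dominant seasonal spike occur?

5

The largest autocorrelation is r_5 = 0.51; the remaining lags stay at or below 0.03.
The dominant spike at lag 5 indicates a seasonal period of 5.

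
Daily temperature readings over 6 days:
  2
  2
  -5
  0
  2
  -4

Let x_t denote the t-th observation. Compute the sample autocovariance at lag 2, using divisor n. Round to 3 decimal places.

Mean x̄ = (2 + 2 − 5 + 0 + 2 − 4)/6 = -0.5000
Σ_{t=1}^{4}(x_t−x̄)(x_{t+2}−x̄) = -23.0000
γ_2 = -23.0000 / 6 = -3.833

-3.833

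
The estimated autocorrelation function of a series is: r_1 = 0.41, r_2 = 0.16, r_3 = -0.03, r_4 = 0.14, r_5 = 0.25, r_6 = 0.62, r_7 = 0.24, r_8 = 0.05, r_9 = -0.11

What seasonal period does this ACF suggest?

6

The largest autocorrelation is r_6 = 0.62; the remaining lags stay at or below 0.41. The elevated value at lag 1 (0.41), dropping to 0.16 at lag 2, reflects decaying short-term dependence rather than seasonality.
The dominant spike at lag 6 indicates a seasonal period of 6.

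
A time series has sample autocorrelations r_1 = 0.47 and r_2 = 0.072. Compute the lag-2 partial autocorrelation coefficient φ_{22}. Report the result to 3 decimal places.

φ_{22} = (r_2 − r_1²) / (1 − r_1²)
r_1² = (0.47)² = 0.2209
Numerator = 0.072 − 0.2209 = -0.1489; denominator = 1 − 0.2209 = 0.7791
φ_{22} = -0.1489 / 0.7791 = -0.191

-0.191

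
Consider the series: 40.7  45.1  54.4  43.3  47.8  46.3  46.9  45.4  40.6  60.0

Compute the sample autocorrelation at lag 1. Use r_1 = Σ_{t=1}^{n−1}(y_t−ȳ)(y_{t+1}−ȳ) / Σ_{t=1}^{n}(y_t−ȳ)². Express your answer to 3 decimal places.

-0.324

Mean ȳ = (40.7 + 45.1 + 54.4 + 43.3 + 47.8 + 46.3 + 46.9 + 45.4 + 40.6 + 60.0)/10 = 47.0500
Numerator Σ_{t=1}^{9}(y_t−ȳ)(y_{t+1}−ȳ) = -105.4125
Denominator Σ(y_t−ȳ)² = 325.3850
r_1 = -105.4125 / 325.3850 = -0.324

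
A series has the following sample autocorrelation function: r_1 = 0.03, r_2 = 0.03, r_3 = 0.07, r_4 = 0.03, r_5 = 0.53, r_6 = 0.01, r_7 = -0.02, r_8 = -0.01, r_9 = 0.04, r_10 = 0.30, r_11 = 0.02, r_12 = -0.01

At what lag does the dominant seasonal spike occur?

5

The largest autocorrelation is r_5 = 0.53, with a weaker echo at lag 10 (0.30); the remaining lags stay at or below 0.07.
The dominant spike at lag 5 indicates a seasonal period of 5.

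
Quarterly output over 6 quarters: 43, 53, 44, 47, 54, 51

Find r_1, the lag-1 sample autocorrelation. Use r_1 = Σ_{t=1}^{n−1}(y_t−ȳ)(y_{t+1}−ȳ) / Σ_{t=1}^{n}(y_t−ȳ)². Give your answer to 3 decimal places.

Mean ȳ = (43 + 53 + 44 + 47 + 54 + 51)/6 = 48.6667
Deviations from mean: -5.6667, 4.3333, -4.6667, -1.6667, 5.3333, 2.3333
Σ(y_t−ȳ)(y_{t+1}−ȳ) = (-24.5556) + (-20.2222) + (7.7778) + (-8.8889) + (12.4444) = -33.4444
Denominator Σ(y_t−ȳ)² = 109.3333
r_1 = -33.4444 / 109.3333 = -0.306

-0.306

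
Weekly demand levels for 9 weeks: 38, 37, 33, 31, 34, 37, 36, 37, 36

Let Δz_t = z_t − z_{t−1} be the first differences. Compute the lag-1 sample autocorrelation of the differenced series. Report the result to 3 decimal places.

0.239

First differences Δz: -1, -4, -2, 3, 3, -1, 1, -1
Mean of differences = -0.2500
Numerator Σ(Δz_t−Δz̄)(Δz_{t+1}−Δz̄) = 9.9375
Denominator Σ(Δz_t−Δz̄)² = 41.5000
r_1(Δz) = 9.9375 / 41.5000 = 0.239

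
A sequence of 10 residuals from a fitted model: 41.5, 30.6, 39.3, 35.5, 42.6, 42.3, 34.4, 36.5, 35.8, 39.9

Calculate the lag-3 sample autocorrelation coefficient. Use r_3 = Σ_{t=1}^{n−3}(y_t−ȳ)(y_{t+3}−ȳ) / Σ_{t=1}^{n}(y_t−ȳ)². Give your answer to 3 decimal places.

-0.370

Mean ȳ = (41.5 + 30.6 + 39.3 + 35.5 + 42.6 + 42.3 + 34.4 + 36.5 + 35.8 + 39.9)/10 = 37.8400
Σ(y_t−ȳ)(y_{t+3}−ȳ) = (-8.5644) + (-34.4624) + (6.5116) + (8.0496) + (-6.3784) + (-9.0984) + (-7.0864) = -51.0288
Denominator Σ(y_t−ȳ)² = 138.0040
r_3 = -51.0288 / 138.0040 = -0.370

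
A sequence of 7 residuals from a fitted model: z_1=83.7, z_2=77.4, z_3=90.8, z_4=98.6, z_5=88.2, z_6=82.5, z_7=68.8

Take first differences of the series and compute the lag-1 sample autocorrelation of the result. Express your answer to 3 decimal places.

First differences Δz: -6.3, 13.4, 7.8, -10.4, -5.7, -13.7
Mean of differences = -2.4833
Numerator Σ(Δz_t−Δz̄)(Δz_{t+1}−Δz̄) = 82.8481
Denominator Σ(Δz_t−Δz̄)² = 571.4283
r_1(Δz) = 82.8481 / 571.4283 = 0.145

0.145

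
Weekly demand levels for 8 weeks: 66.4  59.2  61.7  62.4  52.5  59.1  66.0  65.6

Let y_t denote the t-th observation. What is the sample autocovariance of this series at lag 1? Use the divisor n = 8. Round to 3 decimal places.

Mean ȳ = (66.4 + 59.2 + 61.7 + 62.4 + 52.5 + 59.1 + 66.0 + 65.6)/8 = 61.6125
Σ_{t=1}^{7}(y_t−ȳ)(y_{t+1}−ȳ) = 10.4986
γ_1 = 10.4986 / 8 = 1.312

1.312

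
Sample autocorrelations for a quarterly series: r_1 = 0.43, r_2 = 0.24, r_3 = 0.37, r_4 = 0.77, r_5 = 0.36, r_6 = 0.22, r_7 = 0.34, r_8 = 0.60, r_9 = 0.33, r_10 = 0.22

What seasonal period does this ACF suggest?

The largest autocorrelation is r_4 = 0.77, with a weaker echo at lag 8 (0.60); the remaining lags stay at or below 0.43. The elevated value at lag 1 (0.43), dropping to 0.24 at lag 2, reflects decaying short-term dependence rather than seasonality.
The dominant spike at lag 4 indicates a seasonal period of 4.

4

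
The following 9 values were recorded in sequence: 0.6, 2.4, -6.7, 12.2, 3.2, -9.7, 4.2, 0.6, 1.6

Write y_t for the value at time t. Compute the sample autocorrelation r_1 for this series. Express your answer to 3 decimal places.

Mean ȳ = (0.6 + 2.4 − 6.7 + 12.2 + 3.2 − 9.7 + 4.2 + 0.6 + 1.6)/9 = 0.9333
Numerator Σ_{t=1}^{8}(y_t−ȳ)(y_{t+1}−ȳ) = -132.2978
Denominator Σ(y_t−ȳ)² = 316.9000
r_1 = -132.2978 / 316.9000 = -0.417

-0.417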